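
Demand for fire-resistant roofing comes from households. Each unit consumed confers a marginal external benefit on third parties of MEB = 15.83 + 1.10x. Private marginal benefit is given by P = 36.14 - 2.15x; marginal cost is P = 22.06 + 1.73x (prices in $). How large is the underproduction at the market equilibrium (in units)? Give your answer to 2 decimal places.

7.13 units

Market equilibrium (private): 22.06 + 1.73x = 36.14 - 2.15x → x_m = 3.6289.
Social marginal benefit = demand + MEB = 51.97 - 1.05x.
Set SMB = MC: 51.97 - 1.05x = 22.06 + 1.73x → x* = 10.7590.
Gap = |3.6289 − 10.7590| = 7.1301.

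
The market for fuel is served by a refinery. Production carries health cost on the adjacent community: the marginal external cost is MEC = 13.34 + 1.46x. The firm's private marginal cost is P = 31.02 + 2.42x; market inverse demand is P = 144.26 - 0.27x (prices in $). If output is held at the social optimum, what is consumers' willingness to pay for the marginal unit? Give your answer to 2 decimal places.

Social marginal cost = private MC + MEC = 44.36 + 3.88x.
Set SMC = demand: 44.36 + 3.88x = 144.26 - 0.27x → x* = 24.0723.
Consumer price on the demand curve at x*: 144.26 − 0.27×24.0723 = 137.7605.

P = $137.76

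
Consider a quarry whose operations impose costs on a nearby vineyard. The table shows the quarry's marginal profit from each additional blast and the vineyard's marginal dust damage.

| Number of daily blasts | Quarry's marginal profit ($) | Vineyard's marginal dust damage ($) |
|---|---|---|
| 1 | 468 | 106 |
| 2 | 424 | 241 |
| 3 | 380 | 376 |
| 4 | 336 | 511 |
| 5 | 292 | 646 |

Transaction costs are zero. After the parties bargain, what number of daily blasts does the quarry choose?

Bargaining reaches the level where marginal profit last exceeds marginal dust damage.
That holds through level 3 (380 ≥ 376) but not at 4 (336 < 511).

3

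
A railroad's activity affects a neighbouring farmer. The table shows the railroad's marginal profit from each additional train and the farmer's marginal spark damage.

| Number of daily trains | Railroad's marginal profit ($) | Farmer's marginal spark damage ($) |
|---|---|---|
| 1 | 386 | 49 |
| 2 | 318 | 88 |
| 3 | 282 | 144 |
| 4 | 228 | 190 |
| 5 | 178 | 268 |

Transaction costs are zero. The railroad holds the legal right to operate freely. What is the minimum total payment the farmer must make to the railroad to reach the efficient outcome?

$178

Left alone the railroad would choose level 5 (marginal profit stays positive).
Efficient level: k* = 4 (marginal profit ≥ marginal spark damage through 4).
The farmer must at least cover the railroad's forgone profit from cutting 5→4: 178 = 178.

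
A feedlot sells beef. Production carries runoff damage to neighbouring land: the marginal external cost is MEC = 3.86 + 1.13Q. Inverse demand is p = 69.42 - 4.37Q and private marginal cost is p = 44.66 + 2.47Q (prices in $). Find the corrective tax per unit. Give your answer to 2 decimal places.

Social marginal cost = private MC + MEC = 48.52 + 3.60Q.
Set SMC = demand: 48.52 + 3.60Q = 69.42 - 4.37Q → Q* = 2.6223.
The Pigouvian tax equals MEC at Q*: 3.86 + 1.13×2.6223 = 6.8232.

tax = $6.82 per unit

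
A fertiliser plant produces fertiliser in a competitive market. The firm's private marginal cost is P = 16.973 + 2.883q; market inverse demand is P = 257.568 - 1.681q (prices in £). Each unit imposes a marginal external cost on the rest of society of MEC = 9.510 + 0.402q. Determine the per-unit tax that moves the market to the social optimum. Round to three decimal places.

tax = £28.216 per unit

Social marginal cost = private MC + MEC = 26.483 + 3.285q.
Set SMC = demand: 26.483 + 3.285q = 257.568 - 1.681q → q* = 46.5334.
The Pigouvian tax equals MEC at q*: 9.510 + 0.402×46.5334 = 28.2164.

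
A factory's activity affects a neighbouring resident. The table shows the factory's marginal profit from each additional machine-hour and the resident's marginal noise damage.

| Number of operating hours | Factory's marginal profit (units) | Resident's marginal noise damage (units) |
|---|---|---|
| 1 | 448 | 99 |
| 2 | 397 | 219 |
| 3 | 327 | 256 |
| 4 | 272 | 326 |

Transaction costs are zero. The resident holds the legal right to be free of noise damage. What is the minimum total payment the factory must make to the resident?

Efficient level: marginal profit ≥ marginal noise damage through level 3, so k* = 3.
With the resident holding the right, the factory must at least compensate total damage at k*: 99 + 219 + 256 = 574.

574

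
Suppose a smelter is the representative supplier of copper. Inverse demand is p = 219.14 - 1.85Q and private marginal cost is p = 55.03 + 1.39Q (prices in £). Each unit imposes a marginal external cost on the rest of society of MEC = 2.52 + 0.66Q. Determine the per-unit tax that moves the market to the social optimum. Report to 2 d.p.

Social marginal cost = private MC + MEC = 57.55 + 2.05Q.
Set SMC = demand: 57.55 + 2.05Q = 219.14 - 1.85Q → Q* = 41.4333.
The Pigouvian tax equals MEC at Q*: 2.52 + 0.66×41.4333 = 29.8660.

tax = £29.87 per unit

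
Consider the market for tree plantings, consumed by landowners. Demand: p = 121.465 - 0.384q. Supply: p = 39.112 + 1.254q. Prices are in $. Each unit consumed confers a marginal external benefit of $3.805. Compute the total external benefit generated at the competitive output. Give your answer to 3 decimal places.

$191.302

Market equilibrium (private): 39.112 + 1.254q = 121.465 - 0.384q → q_m = 50.2766.
Total external benefit = MEB × q_m = 3.805 × 50.2766 = 191.3025.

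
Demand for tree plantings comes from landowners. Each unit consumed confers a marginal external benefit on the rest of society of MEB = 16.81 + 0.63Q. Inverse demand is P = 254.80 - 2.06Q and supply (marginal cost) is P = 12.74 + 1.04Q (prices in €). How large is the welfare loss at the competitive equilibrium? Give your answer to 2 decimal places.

Market equilibrium (private): 12.74 + 1.04Q = 254.80 - 2.06Q → Q_m = 78.0839.
Social marginal benefit = demand + MEB = 271.61 - 1.43Q.
Set SMB = MC: 271.61 - 1.43Q = 12.74 + 1.04Q → Q* = 104.8057.
The welfare-loss triangle has base |Q_m − Q*| and height MEB(Q_m) (the vertical gap between SMB and MC is zero at Q* and MEB at Q_m).
DWL = ½ × 26.7218 × 66.0028 = 881.8568.

DWL = €881.86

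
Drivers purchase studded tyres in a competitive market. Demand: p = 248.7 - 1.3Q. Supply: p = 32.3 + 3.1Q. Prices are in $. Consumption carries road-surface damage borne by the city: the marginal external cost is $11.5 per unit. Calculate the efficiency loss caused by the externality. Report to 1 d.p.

DWL = $15.0

Market equilibrium (private): 32.3 + 3.1Q = 248.7 - 1.3Q → Q_m = 49.1818.
Social marginal benefit = demand − MEC = 237.2 - 1.3Q.
Set SMB = MC: 237.2 - 1.3Q = 32.3 + 3.1Q → Q* = 46.5682.
The welfare-loss triangle has base |Q_m − Q*| and height MEC(Q_m) (the vertical gap between SMB and MC is zero at Q* and MEC at Q_m).
DWL = ½ × 2.6136 × 11.5000 = 15.0282.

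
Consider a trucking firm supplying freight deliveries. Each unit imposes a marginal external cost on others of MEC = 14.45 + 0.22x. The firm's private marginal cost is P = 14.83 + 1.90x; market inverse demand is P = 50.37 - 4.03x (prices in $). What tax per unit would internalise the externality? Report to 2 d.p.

tax = $15.20 per unit

Social marginal cost = private MC + MEC = 29.28 + 2.12x.
Set SMC = demand: 29.28 + 2.12x = 50.37 - 4.03x → x* = 3.4293.
The Pigouvian tax equals MEC at x*: 14.45 + 0.22×3.4293 = 15.2044.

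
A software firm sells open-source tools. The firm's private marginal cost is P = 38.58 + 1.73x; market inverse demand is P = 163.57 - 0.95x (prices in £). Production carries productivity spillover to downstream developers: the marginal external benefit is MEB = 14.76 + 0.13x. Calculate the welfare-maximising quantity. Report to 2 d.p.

Social marginal cost = private MC − MEB = 23.82 + 1.60x.
Set SMC = demand: 23.82 + 1.60x = 163.57 - 0.95x → x* = 54.8039.

x* = 54.80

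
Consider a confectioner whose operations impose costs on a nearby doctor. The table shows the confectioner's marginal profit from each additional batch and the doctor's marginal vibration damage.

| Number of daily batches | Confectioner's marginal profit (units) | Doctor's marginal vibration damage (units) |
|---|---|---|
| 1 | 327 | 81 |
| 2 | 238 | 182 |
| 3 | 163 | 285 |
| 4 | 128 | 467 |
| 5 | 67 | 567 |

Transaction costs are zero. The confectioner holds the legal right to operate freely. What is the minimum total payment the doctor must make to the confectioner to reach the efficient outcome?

Left alone the confectioner would choose level 5 (marginal profit stays positive).
Efficient level: k* = 2 (marginal profit ≥ marginal vibration damage through 2).
The doctor must at least cover the confectioner's forgone profit from cutting 5→2: 163 + 128 + 67 = 358.

358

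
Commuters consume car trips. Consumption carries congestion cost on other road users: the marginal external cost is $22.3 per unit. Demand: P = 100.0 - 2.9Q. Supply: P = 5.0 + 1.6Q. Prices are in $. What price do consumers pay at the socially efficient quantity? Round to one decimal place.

Social marginal benefit = demand − MEC = 77.7 - 2.9Q.
Set SMB = MC: 77.7 - 2.9Q = 5.0 + 1.6Q → Q* = 16.1556.
Consumer price on the demand curve at Q*: 100.0 − 2.9×16.1556 = 53.1488.

P = $53.1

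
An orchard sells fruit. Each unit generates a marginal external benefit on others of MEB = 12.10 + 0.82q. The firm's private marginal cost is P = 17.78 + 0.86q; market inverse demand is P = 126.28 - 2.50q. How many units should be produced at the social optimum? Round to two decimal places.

q* = 47.48

Social marginal cost = private MC − MEB = 5.68 + 0.04q.
Set SMC = demand: 5.68 + 0.04q = 126.28 - 2.50q → q* = 47.4803.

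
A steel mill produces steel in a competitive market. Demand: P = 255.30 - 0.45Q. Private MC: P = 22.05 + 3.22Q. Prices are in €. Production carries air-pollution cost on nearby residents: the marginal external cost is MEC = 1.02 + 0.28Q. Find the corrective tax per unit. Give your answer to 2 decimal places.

Social marginal cost = private MC + MEC = 23.07 + 3.50Q.
Set SMC = demand: 23.07 + 3.50Q = 255.30 - 0.45Q → Q* = 58.7924.
The Pigouvian tax equals MEC at Q*: 1.02 + 0.28×58.7924 = 17.4819.

tax = €17.48 per unit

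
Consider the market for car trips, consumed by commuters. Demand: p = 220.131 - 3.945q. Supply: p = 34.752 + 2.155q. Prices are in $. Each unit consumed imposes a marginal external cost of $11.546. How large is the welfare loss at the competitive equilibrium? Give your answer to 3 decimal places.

DWL = $10.927

Market equilibrium (private): 34.752 + 2.155q = 220.131 - 3.945q → q_m = 30.3900.
Social marginal benefit = demand − MEC = 208.585 - 3.945q.
Set SMB = MC: 208.585 - 3.945q = 34.752 + 2.155q → q* = 28.4972.
Height of the DWL triangle at q_m is MC(q_m) − SMB(q_m) = MEC(q_m) = 11.5460.
DWL = ½ × 1.8928 × 11.5460 = 10.9271.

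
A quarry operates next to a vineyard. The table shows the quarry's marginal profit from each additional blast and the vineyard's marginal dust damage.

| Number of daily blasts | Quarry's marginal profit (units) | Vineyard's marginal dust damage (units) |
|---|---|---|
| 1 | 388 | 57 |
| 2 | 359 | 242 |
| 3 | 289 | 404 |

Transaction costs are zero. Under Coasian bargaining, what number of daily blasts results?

Bargaining reaches the level where marginal profit last exceeds marginal dust damage.
That holds through level 2 (359 ≥ 242) but not at 3 (289 < 404).

2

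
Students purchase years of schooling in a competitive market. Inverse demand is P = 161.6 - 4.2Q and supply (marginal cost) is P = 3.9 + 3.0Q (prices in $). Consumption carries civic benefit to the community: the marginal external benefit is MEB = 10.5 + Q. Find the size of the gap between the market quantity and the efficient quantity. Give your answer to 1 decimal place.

Market equilibrium (private): 3.9 + 3.0Q = 161.6 - 4.2Q → Q_m = 21.9028.
Social marginal benefit = demand + MEB = 172.1 - 3.2Q.
Set SMB = MC: 172.1 - 3.2Q = 3.9 + 3.0Q → Q* = 27.1290.
Gap = |21.9028 − 27.1290| = 5.2262.

5.2 units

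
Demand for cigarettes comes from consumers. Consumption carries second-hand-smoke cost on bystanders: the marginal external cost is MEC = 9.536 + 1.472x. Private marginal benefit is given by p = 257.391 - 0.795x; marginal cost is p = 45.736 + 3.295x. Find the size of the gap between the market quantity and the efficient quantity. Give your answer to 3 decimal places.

Market equilibrium (private): 45.736 + 3.295x = 257.391 - 0.795x → x_m = 51.7494.
Social marginal benefit = demand − MEC = 247.855 - 2.267x.
Set SMB = MC: 247.855 - 2.267x = 45.736 + 3.295x → x* = 36.3393.
Gap = |51.7494 − 36.3393| = 15.4101.

15.410 units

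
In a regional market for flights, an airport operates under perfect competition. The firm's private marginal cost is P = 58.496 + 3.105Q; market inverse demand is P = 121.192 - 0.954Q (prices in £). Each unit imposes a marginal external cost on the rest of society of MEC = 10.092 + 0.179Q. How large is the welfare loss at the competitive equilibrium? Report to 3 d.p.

DWL = £19.502

Market equilibrium (private): 58.496 + 3.105Q = 121.192 - 0.954Q → Q_m = 15.4462.
Social marginal cost = private MC + MEC = 68.588 + 3.284Q.
Set SMC = demand: 68.588 + 3.284Q = 121.192 - 0.954Q → Q* = 12.4125.
Height of the DWL triangle at Q_m is SMC(Q_m) − demand(Q_m) = MEC(Q_m) = 12.8569.
DWL = ½ × 3.0337 × 12.8569 = 19.5020.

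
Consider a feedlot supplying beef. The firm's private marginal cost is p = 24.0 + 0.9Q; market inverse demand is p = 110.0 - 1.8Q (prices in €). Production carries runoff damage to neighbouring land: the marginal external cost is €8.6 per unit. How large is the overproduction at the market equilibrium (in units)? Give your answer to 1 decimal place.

3.2 units

Market equilibrium (private): 24.0 + 0.9Q = 110.0 - 1.8Q → Q_m = 31.8519.
Social marginal cost = private MC + MEC = 32.6 + 0.9Q.
Set SMC = demand: 32.6 + 0.9Q = 110.0 - 1.8Q → Q* = 28.6667.
Gap = |31.8519 − 28.6667| = 3.1852.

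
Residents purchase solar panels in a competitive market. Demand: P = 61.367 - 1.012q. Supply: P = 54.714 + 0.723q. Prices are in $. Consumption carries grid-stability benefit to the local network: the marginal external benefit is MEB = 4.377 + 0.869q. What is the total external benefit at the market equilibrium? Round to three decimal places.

Market equilibrium (private): 54.714 + 0.723q = 61.367 - 1.012q → q_m = 3.8346.
Total external benefit = ∫₀^{q_m} (4.377 + 0.869q) dq = 4.377×3.8346 + ½×0.869×3.8346² = 23.1730.

$23.173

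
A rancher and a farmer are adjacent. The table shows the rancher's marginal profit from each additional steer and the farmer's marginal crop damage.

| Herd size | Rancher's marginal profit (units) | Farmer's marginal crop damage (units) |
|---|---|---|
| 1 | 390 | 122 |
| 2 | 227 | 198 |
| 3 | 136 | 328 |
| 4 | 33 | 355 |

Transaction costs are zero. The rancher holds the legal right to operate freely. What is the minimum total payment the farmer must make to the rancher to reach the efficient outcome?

169

Left alone the rancher would choose level 4 (marginal profit stays positive).
Efficient level: k* = 2 (marginal profit ≥ marginal crop damage through 2).
The farmer must at least cover the rancher's forgone profit from cutting 4→2: 136 + 33 = 169.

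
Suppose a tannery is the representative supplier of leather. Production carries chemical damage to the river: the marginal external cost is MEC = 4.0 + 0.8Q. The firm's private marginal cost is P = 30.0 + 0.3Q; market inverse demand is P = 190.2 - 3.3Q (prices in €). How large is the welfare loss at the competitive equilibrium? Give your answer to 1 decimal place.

DWL = €178.2

Market equilibrium (private): 30.0 + 0.3Q = 190.2 - 3.3Q → Q_m = 44.5000.
Social marginal cost = private MC + MEC = 34.0 + 1.1Q.
Set SMC = demand: 34.0 + 1.1Q = 190.2 - 3.3Q → Q* = 35.5000.
Height of the DWL triangle at Q_m is SMC(Q_m) − demand(Q_m) = MEC(Q_m) = 39.6000.
DWL = ½ × 9.0000 × 39.6000 = 178.2000.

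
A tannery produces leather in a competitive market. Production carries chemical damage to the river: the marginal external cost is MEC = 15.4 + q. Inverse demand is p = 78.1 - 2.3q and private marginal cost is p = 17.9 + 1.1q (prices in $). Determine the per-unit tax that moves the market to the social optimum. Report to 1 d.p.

tax = $25.6 per unit

Social marginal cost = private MC + MEC = 33.3 + 2.1q.
Set SMC = demand: 33.3 + 2.1q = 78.1 - 2.3q → q* = 10.1818.
The Pigouvian tax equals MEC at q*: 15.4 + 1.0×10.1818 = 25.5818.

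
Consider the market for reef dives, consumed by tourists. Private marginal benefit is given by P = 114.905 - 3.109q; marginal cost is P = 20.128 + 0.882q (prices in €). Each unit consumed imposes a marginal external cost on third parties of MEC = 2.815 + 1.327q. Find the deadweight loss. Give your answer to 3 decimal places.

Market equilibrium (private): 20.128 + 0.882q = 114.905 - 3.109q → q_m = 23.7477.
Social marginal benefit = demand − MEC = 112.090 - 4.436q.
Set SMB = MC: 112.090 - 4.436q = 20.128 + 0.882q → q* = 17.2926.
Between q* and q_m the wedge MC − SMB runs linearly from 0 to MEC(q_m), so the loss is a triangle.
DWL = ½ × 6.4551 × 34.3282 = 110.7960.

DWL = €110.796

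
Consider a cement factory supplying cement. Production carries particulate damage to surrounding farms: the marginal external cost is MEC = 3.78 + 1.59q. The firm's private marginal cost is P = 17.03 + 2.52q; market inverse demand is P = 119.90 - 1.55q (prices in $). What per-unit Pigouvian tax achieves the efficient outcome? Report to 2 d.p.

Social marginal cost = private MC + MEC = 20.81 + 4.11q.
Set SMC = demand: 20.81 + 4.11q = 119.90 - 1.55q → q* = 17.5071.
The Pigouvian tax equals MEC at q*: 3.78 + 1.59×17.5071 = 31.6163.

tax = $31.62 per unit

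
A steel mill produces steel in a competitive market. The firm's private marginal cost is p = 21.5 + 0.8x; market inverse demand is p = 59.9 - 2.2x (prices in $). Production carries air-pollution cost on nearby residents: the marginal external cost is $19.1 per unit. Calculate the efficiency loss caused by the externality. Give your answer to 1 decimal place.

DWL = $60.8

Market equilibrium (private): 21.5 + 0.8x = 59.9 - 2.2x → x_m = 12.8000.
Social marginal cost = private MC + MEC = 40.6 + 0.8x.
Set SMC = demand: 40.6 + 0.8x = 59.9 - 2.2x → x* = 6.4333.
Between x* and x_m the wedge SMC − demand runs linearly from 0 to MEC(x_m), so the loss is a triangle.
DWL = ½ × 6.3667 × 19.1000 = 60.8020.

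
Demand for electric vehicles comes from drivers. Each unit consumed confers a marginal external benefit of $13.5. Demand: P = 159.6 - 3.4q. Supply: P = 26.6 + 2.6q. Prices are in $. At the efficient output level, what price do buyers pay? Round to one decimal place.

Social marginal benefit = demand + MEB = 173.1 - 3.4q.
Set SMB = MC: 173.1 - 3.4q = 26.6 + 2.6q → q* = 24.4167.
Consumer price on the demand curve at q*: 159.6 − 3.4×24.4167 = 76.5832.

P = $76.6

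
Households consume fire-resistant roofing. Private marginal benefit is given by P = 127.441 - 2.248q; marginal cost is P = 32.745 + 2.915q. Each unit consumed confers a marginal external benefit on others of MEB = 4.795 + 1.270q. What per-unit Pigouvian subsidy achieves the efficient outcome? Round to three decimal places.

subsidy = 37.252 per unit

Social marginal benefit = demand + MEB = 132.236 - 0.978q.
Set SMB = MC: 132.236 - 0.978q = 32.745 + 2.915q → q* = 25.5564.
The Pigouvian subsidy equals MEB at q*: 4.795 + 1.270×25.5564 = 37.2516.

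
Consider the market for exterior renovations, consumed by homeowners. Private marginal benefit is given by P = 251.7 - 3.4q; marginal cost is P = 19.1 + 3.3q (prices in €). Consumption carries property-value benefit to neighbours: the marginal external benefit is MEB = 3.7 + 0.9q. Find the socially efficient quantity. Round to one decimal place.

Social marginal benefit = demand + MEB = 255.4 - 2.5q.
Set SMB = MC: 255.4 - 2.5q = 19.1 + 3.3q → q* = 40.7414.

q* = 40.7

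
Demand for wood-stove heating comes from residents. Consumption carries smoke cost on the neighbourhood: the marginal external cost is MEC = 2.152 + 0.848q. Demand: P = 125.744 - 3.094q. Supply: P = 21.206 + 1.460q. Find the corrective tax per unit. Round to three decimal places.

Social marginal benefit = demand − MEC = 123.592 - 3.942q.
Set SMB = MC: 123.592 - 3.942q = 21.206 + 1.460q → q* = 18.9534.
The Pigouvian tax equals MEC at q*: 2.152 + 0.848×18.9534 = 18.2245.

tax = 18.224 per unit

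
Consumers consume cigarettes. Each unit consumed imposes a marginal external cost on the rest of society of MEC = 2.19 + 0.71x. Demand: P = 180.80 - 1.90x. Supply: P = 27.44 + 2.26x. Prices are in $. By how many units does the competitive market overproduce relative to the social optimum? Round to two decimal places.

Market equilibrium (private): 27.44 + 2.26x = 180.80 - 1.90x → x_m = 36.8654.
Social marginal benefit = demand − MEC = 178.61 - 2.61x.
Set SMB = MC: 178.61 - 2.61x = 27.44 + 2.26x → x* = 31.0411.
Gap = |36.8654 − 31.0411| = 5.8243.

5.82 units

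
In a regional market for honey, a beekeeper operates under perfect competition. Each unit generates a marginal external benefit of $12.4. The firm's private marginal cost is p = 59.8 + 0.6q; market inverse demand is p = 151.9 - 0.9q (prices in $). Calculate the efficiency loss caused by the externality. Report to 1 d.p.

Market equilibrium (private): 59.8 + 0.6q = 151.9 - 0.9q → q_m = 61.4000.
Social marginal cost = private MC − MEB = 47.4 + 0.6q.
Set SMC = demand: 47.4 + 0.6q = 151.9 - 0.9q → q* = 69.6667.
Between q* and q_m the wedge demand − SMC runs linearly from 0 to MEB(q_m), so the loss is a triangle.
DWL = ½ × 8.2667 × 12.4000 = 51.2535.

DWL = $51.3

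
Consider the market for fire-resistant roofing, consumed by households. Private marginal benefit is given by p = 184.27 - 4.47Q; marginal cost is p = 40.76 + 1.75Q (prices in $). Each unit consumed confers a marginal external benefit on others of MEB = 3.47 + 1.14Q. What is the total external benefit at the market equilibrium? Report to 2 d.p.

Market equilibrium (private): 40.76 + 1.75Q = 184.27 - 4.47Q → Q_m = 23.0723.
Total external benefit = ∫₀^{Q_m} (3.47 + 1.14Q) dQ = 3.47×23.0723 + ½×1.14×23.0723² = 383.4896.

$383.49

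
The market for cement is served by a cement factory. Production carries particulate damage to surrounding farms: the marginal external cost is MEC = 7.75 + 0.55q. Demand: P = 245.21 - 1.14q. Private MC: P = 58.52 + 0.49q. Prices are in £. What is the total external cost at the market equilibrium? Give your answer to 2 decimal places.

Market equilibrium (private): 58.52 + 0.49q = 245.21 - 1.14q → q_m = 114.5337.
Total external cost = ∫₀^{q_m} (7.75 + 0.55q) dq = 7.75×114.5337 + ½×0.55×114.5337² = 4495.0775.

£4495.08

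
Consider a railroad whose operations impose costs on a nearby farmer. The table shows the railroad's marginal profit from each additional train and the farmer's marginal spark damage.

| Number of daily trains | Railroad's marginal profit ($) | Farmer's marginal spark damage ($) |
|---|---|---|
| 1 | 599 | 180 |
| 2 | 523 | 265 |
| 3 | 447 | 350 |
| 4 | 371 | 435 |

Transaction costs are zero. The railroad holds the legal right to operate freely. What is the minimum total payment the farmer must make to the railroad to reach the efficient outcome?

$371

Left alone the railroad would choose level 4 (marginal profit stays positive).
Efficient level: k* = 3 (marginal profit ≥ marginal spark damage through 3).
The farmer must at least cover the railroad's forgone profit from cutting 4→3: 371 = 371.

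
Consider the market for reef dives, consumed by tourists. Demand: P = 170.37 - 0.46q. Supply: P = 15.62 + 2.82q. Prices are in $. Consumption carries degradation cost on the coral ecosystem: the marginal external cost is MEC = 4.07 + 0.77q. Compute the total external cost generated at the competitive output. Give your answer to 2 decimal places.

Market equilibrium (private): 15.62 + 2.82q = 170.37 - 0.46q → q_m = 47.1799.
Total external cost = ∫₀^{q_m} (4.07 + 0.77q) dq = 4.07×47.1799 + ½×0.77×47.1799² = 1049.0102.

$1049.01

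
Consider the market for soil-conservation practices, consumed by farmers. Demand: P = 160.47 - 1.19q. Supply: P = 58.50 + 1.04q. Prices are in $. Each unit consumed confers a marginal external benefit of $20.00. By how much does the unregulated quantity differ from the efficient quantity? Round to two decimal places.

8.97 units

Market equilibrium (private): 58.50 + 1.04q = 160.47 - 1.19q → q_m = 45.7265.
Social marginal benefit = demand + MEB = 180.47 - 1.19q.
Set SMB = MC: 180.47 - 1.19q = 58.50 + 1.04q → q* = 54.6951.
Gap = |45.7265 − 54.6951| = 8.9686.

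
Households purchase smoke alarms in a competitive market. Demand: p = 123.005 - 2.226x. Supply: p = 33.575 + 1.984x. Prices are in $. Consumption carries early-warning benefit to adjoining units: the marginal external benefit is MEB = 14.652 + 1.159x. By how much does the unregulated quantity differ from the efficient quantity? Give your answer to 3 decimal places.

Market equilibrium (private): 33.575 + 1.984x = 123.005 - 2.226x → x_m = 21.2423.
Social marginal benefit = demand + MEB = 137.657 - 1.067x.
Set SMB = MC: 137.657 - 1.067x = 33.575 + 1.984x → x* = 34.1141.
Gap = |21.2423 − 34.1141| = 12.8718.

12.872 units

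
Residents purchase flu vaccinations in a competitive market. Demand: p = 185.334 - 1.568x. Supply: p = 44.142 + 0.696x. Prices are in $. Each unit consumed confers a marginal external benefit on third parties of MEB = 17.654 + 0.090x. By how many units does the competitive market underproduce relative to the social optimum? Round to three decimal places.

Market equilibrium (private): 44.142 + 0.696x = 185.334 - 1.568x → x_m = 62.3640.
Social marginal benefit = demand + MEB = 202.988 - 1.478x.
Set SMB = MC: 202.988 - 1.478x = 44.142 + 0.696x → x* = 73.0662.
Gap = |62.3640 − 73.0662| = 10.7022.

10.702 units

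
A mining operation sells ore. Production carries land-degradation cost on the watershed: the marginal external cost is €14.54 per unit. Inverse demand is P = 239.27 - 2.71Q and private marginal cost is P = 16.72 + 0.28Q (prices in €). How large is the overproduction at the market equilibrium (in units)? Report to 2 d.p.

4.86 units

Market equilibrium (private): 16.72 + 0.28Q = 239.27 - 2.71Q → Q_m = 74.4314.
Social marginal cost = private MC + MEC = 31.26 + 0.28Q.
Set SMC = demand: 31.26 + 0.28Q = 239.27 - 2.71Q → Q* = 69.5686.
Gap = |74.4314 − 69.5686| = 4.8628.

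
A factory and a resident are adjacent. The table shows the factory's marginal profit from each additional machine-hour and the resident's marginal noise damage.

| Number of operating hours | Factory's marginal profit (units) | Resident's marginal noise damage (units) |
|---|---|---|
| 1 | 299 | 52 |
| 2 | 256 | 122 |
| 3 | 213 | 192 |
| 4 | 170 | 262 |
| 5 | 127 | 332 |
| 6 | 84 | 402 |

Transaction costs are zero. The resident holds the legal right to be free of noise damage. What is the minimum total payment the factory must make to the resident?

Efficient level: marginal profit ≥ marginal noise damage through level 3, so k* = 3.
With the resident holding the right, the factory must at least compensate total damage at k*: 52 + 122 + 192 = 366.

366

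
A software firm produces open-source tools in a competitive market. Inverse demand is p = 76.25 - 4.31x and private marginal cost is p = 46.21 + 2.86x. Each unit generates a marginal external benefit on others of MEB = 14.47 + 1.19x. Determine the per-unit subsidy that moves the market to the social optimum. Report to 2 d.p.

subsidy = 23.33 per unit

Social marginal cost = private MC − MEB = 31.74 + 1.67x.
Set SMC = demand: 31.74 + 1.67x = 76.25 - 4.31x → x* = 7.4431.
The Pigouvian subsidy equals MEB at x*: 14.47 + 1.19×7.4431 = 23.3273.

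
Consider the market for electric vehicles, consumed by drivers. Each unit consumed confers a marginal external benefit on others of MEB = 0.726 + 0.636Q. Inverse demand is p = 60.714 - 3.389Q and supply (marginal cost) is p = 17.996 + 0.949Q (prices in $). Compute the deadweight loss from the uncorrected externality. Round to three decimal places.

Market equilibrium (private): 17.996 + 0.949Q = 60.714 - 3.389Q → Q_m = 9.8474.
Social marginal benefit = demand + MEB = 61.440 - 2.753Q.
Set SMB = MC: 61.440 - 2.753Q = 17.996 + 0.949Q → Q* = 11.7353.
The welfare-loss triangle has base |Q_m − Q*| and height MEB(Q_m) (the vertical gap between SMB and MC is zero at Q* and MEB at Q_m).
DWL = ½ × 1.8879 × 6.9889 = 6.5972.

DWL = $6.597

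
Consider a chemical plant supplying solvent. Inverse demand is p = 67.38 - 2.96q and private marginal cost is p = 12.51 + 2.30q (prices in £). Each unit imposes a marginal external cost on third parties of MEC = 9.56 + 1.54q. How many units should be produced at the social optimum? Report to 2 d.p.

Social marginal cost = private MC + MEC = 22.07 + 3.84q.
Set SMC = demand: 22.07 + 3.84q = 67.38 - 2.96q → q* = 6.6632.

q* = 6.66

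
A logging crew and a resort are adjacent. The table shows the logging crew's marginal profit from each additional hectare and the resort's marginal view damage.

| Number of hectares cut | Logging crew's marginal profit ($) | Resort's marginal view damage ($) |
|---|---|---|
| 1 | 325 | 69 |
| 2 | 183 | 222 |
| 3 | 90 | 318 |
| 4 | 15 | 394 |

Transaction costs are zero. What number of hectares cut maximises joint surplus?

Bargaining reaches the level where marginal profit last exceeds marginal view damage.
That holds through level 1 (325 ≥ 69) but not at 2 (183 < 222).

1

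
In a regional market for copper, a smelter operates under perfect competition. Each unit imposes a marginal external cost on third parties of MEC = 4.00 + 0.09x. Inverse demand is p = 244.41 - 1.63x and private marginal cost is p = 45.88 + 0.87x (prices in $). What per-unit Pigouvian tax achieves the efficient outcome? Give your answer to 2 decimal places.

Social marginal cost = private MC + MEC = 49.88 + 0.96x.
Set SMC = demand: 49.88 + 0.96x = 244.41 - 1.63x → x* = 75.1081.
The Pigouvian tax equals MEC at x*: 4.00 + 0.09×75.1081 = 10.7597.

tax = $10.76 per unit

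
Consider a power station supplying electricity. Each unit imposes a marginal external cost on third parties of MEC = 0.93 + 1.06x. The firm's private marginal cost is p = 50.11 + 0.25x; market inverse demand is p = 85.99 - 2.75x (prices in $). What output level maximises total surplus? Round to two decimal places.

x* = 8.61

Social marginal cost = private MC + MEC = 51.04 + 1.31x.
Set SMC = demand: 51.04 + 1.31x = 85.99 - 2.75x → x* = 8.6084.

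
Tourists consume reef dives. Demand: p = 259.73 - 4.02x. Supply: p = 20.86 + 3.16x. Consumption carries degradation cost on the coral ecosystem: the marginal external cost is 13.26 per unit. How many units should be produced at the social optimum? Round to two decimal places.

Social marginal benefit = demand − MEC = 246.47 - 4.02x.
Set SMB = MC: 246.47 - 4.02x = 20.86 + 3.16x → x* = 31.4220.

x* = 31.42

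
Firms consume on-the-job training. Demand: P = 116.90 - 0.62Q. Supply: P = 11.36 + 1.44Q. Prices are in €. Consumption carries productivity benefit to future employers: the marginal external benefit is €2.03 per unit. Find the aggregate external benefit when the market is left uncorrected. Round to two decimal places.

Market equilibrium (private): 11.36 + 1.44Q = 116.90 - 0.62Q → Q_m = 51.2330.
Total external benefit = MEB × Q_m = 2.03 × 51.2330 = 104.0030.

€104.00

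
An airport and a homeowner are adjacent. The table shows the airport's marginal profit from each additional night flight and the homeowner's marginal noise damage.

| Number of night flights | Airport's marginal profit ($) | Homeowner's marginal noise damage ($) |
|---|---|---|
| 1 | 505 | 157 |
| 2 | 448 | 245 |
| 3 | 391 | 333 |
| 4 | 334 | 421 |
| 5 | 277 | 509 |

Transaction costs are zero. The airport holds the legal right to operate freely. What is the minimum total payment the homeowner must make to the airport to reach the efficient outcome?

Left alone the airport would choose level 5 (marginal profit stays positive).
Efficient level: k* = 3 (marginal profit ≥ marginal noise damage through 3).
The homeowner must at least cover the airport's forgone profit from cutting 5→3: 334 + 277 = 611.

$611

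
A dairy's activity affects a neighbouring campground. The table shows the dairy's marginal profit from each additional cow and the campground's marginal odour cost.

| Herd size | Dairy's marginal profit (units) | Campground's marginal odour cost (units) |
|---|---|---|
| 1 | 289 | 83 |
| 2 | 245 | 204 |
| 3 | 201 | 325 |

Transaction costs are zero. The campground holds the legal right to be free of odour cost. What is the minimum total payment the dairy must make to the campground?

287

Efficient level: marginal profit ≥ marginal odour cost through level 2, so k* = 2.
With the campground holding the right, the dairy must at least compensate total damage at k*: 83 + 204 = 287.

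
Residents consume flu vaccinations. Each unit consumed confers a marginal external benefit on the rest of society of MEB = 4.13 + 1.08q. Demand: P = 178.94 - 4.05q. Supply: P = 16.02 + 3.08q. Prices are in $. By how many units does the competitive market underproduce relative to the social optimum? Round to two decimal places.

Market equilibrium (private): 16.02 + 3.08q = 178.94 - 4.05q → q_m = 22.8499.
Social marginal benefit = demand + MEB = 183.07 - 2.97q.
Set SMB = MC: 183.07 - 2.97q = 16.02 + 3.08q → q* = 27.6116.
Gap = |22.8499 − 27.6116| = 4.7617.

4.76 units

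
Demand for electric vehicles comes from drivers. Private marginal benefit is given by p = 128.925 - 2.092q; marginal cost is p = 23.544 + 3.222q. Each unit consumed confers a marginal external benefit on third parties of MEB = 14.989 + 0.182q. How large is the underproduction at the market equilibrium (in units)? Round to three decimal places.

Market equilibrium (private): 23.544 + 3.222q = 128.925 - 2.092q → q_m = 19.8308.
Social marginal benefit = demand + MEB = 143.914 - 1.910q.
Set SMB = MC: 143.914 - 1.910q = 23.544 + 3.222q → q* = 23.4548.
Gap = |19.8308 − 23.4548| = 3.6240.

3.624 units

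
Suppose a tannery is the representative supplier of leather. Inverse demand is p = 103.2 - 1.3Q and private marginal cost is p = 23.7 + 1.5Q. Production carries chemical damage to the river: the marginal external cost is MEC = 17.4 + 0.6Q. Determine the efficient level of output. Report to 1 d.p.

Social marginal cost = private MC + MEC = 41.1 + 2.1Q.
Set SMC = demand: 41.1 + 2.1Q = 103.2 - 1.3Q → Q* = 18.2647.

Q* = 18.3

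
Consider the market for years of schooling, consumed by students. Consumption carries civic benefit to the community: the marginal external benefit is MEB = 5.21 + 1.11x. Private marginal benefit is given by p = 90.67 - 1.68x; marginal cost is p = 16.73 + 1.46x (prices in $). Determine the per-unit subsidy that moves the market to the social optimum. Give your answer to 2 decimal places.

Social marginal benefit = demand + MEB = 95.88 - 0.57x.
Set SMB = MC: 95.88 - 0.57x = 16.73 + 1.46x → x* = 38.9901.
The Pigouvian subsidy equals MEB at x*: 5.21 + 1.11×38.9901 = 48.4890.

subsidy = $48.49 per unit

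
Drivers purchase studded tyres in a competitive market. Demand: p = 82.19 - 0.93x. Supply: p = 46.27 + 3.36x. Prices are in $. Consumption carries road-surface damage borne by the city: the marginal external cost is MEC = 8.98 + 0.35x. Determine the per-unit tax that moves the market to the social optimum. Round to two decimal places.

tax = $11.01 per unit

Social marginal benefit = demand − MEC = 73.21 - 1.28x.
Set SMB = MC: 73.21 - 1.28x = 46.27 + 3.36x → x* = 5.8060.
The Pigouvian tax equals MEC at x*: 8.98 + 0.35×5.8060 = 11.0121.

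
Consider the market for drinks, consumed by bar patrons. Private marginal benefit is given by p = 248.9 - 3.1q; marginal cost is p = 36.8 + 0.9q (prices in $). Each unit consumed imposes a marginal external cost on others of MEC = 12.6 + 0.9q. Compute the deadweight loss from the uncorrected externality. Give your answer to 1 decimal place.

Market equilibrium (private): 36.8 + 0.9q = 248.9 - 3.1q → q_m = 53.0250.
Social marginal benefit = demand − MEC = 236.3 - 4.0q.
Set SMB = MC: 236.3 - 4.0q = 36.8 + 0.9q → q* = 40.7143.
The loss is the area between SMB and MC from q* to q_m; with linear curves that's a triangle of height MEC(q_m).
DWL = ½ × 12.3107 × 60.3225 = 371.3061.

DWL = $371.3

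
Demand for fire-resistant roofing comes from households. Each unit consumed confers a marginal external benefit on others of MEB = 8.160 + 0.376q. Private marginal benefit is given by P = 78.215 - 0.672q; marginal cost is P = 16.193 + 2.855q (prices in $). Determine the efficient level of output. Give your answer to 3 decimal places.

q* = 22.273

Social marginal benefit = demand + MEB = 86.375 - 0.296q.
Set SMB = MC: 86.375 - 0.296q = 16.193 + 2.855q → q* = 22.2729.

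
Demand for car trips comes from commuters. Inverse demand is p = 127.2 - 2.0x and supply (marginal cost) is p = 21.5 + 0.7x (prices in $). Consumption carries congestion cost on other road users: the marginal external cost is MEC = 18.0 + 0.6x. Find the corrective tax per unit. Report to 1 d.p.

tax = $33.9 per unit

Social marginal benefit = demand − MEC = 109.2 - 2.6x.
Set SMB = MC: 109.2 - 2.6x = 21.5 + 0.7x → x* = 26.5758.
The Pigouvian tax equals MEC at x*: 18.0 + 0.6×26.5758 = 33.9455.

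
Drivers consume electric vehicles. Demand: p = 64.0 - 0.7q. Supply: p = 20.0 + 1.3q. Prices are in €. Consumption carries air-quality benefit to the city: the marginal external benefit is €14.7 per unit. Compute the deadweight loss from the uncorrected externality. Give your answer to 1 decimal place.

DWL = €54.0

Market equilibrium (private): 20.0 + 1.3q = 64.0 - 0.7q → q_m = 22.0000.
Social marginal benefit = demand + MEB = 78.7 - 0.7q.
Set SMB = MC: 78.7 - 0.7q = 20.0 + 1.3q → q* = 29.3500.
The welfare-loss triangle has base |q_m − q*| and height MEB(q_m) (the vertical gap between SMB and MC is zero at q* and MEB at q_m).
DWL = ½ × 7.3500 × 14.7000 = 54.0225.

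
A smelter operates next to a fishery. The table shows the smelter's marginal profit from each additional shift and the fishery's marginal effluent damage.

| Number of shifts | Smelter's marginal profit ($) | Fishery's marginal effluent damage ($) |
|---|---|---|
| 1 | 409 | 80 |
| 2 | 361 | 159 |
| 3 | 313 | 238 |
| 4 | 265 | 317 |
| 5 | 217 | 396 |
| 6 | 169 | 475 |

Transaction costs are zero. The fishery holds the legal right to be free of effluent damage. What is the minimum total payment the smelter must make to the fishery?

Efficient level: marginal profit ≥ marginal effluent damage through level 3, so k* = 3.
With the fishery holding the right, the smelter must at least compensate total damage at k*: 80 + 159 + 238 = 477.

$477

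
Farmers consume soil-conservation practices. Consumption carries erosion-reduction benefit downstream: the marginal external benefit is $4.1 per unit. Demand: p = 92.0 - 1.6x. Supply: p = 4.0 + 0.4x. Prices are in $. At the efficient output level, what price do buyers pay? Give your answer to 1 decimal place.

Social marginal benefit = demand + MEB = 96.1 - 1.6x.
Set SMB = MC: 96.1 - 1.6x = 4.0 + 0.4x → x* = 46.0500.
Consumer price on the demand curve at x*: 92.0 − 1.6×46.0500 = 18.3200.

P = $18.3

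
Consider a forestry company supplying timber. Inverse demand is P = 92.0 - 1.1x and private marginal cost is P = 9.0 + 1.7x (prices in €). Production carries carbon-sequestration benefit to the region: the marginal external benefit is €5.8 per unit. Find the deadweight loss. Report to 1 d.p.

Market equilibrium (private): 9.0 + 1.7x = 92.0 - 1.1x → x_m = 29.6429.
Social marginal cost = private MC − MEB = 3.2 + 1.7x.
Set SMC = demand: 3.2 + 1.7x = 92.0 - 1.1x → x* = 31.7143.
Height of the DWL triangle at x_m is demand(x_m) − SMC(x_m) = MEB(x_m) = 5.8000.
DWL = ½ × 2.0714 × 5.8000 = 6.0071.

DWL = €6.0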